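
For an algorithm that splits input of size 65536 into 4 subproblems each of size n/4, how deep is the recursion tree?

For divide and conquer with division factor 4:

Problem sizes at each level:
Level 0: 65536
Level 1: 16384
Level 2: 4096
Level 3: 1024
Level 4: 256
Level 5: 64
Level 6: 16
Level 7: 4
Level 8: 1

The root is level 0 and the size-1 base case is level 8 (the tree spans levels 0 through 8, i.e. 9 levels counting the root), so the depth is the number of divisions: log_4(65536) = 8

The recursion tree depth is log_4(65536) = 8. At each level, the problem size is divided by 4, so it takes 8 divisions to reduce to a base case of size 1. The algorithm makes 4 recursive calls at each level.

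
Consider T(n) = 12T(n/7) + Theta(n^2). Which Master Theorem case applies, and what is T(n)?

Master Theorem for T(n) = 12T(n/7) + O(n^2):

a = 12, b = 7, c = 2
log_b(a) = log_7(12) = 1.2770

Case 3: c = 2 > log_7(12) = 1.2770
T(n) = O(n^2) = O(n^2)

For T(n) = 12T(n/7) + O(n^2): log_7(12) = 1.2770. This is Case 3 of the Master Theorem (c > log_b(a), work dominated by root), giving O(n^2).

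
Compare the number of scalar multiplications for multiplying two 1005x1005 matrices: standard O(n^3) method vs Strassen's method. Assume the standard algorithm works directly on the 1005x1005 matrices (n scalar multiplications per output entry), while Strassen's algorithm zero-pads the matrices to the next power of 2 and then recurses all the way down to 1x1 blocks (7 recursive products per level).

Matrix multiplication for 1005x1005 matrices:

Strassen's algorithm requires power-of-2 dimensions. Pad 1005x1005 to 1024x1024 (next power of 2).

Standard algorithm: 1005^3 = 1015075125 multiplications
Strassen's algorithm: 7^(log2(1024)) = 7^10 = 282475249 multiplications
Savings: 1015075125 - 282475249 = 732599876 multiplications

Standard: 1015075125 multiplications (1005^3). Strassen: 282475249 multiplications (7^10, after padding to 1024x1024). Strassen reduces 8 recursive multiplications to 7 at each level.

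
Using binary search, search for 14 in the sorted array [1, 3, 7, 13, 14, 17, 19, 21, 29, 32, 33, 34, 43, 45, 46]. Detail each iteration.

Binary search for 14 in [1, 3, 7, 13, 14, 17, 19, 21, 29, 32, 33, 34, 43, 45, 46]:

lo=0, hi=14, mid=7, arr[mid]=21 -> 21 > 14, search left half
lo=0, hi=6, mid=3, arr[mid]=13 -> 13 < 14, search right half
lo=4, hi=6, mid=5, arr[mid]=17 -> 17 > 14, search left half
lo=4, hi=4, mid=4, arr[mid]=14 -> Found target at index 4!

Binary search finds 14 at index 4 after 4 comparisons. The search repeatedly halves the search space by comparing with the middle element.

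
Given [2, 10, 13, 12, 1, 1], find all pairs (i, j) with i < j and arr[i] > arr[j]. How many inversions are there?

Finding inversions in [2, 10, 13, 12, 1, 1]:

(0, 4): arr[0]=2 > arr[4]=1
(0, 5): arr[0]=2 > arr[5]=1
(1, 4): arr[1]=10 > arr[4]=1
(1, 5): arr[1]=10 > arr[5]=1
(2, 3): arr[2]=13 > arr[3]=12
(2, 4): arr[2]=13 > arr[4]=1
(2, 5): arr[2]=13 > arr[5]=1
(3, 4): arr[3]=12 > arr[4]=1
(3, 5): arr[3]=12 > arr[5]=1

Total inversions: 9

The array has 9 inversion(s): (0,4), (0,5), (1,4), (1,5), (2,3), (2,4), (2,5), (3,4), (3,5). Each pair (i,j) satisfies i < j and arr[i] > arr[j].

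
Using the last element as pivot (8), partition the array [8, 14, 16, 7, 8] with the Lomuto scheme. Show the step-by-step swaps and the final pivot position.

Lomuto partition with pivot = 8:

Initial array: [8, 14, 16, 7, 8]

arr[0]=8 <= 8: swap with position 0, array becomes [8, 14, 16, 7, 8]
arr[1]=14 > 8: no swap
arr[2]=16 > 8: no swap
arr[3]=7 <= 8: swap with position 1, array becomes [8, 7, 16, 14, 8]

Place pivot at position 2: [8, 7, 8, 14, 16]
Pivot position: 2

After partitioning with pivot 8, the array becomes [8, 7, 8, 14, 16]. The pivot is placed at index 2. All elements to the left of the pivot are <= 8, and all elements to the right are > 8.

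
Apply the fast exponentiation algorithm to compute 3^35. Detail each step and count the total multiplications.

Computing 3^35 by squaring (build up from 3^1; each line after the first costs one multiplication):

3^1 = 3
3^2 = (3^1)^2 = 3^2 = 9
3^4 = (3^2)^2 = 9^2 = 81
3^8 = (3^4)^2 = 81^2 = 6561
3^16 = (3^8)^2 = 6561^2 = 43046721
3^17 = 3 * 3^16 = 3 * 43046721 = 129140163
3^34 = (3^17)^2 = 129140163^2 = 16677181699666569
3^35 = 3 * 3^34 = 3 * 16677181699666569 = 50031545098999707

Result: 50031545098999707
Multiplications needed: 7 (7 lines after 3^1)

3^35 = 50031545098999707. Using exponentiation by squaring, this requires 7 multiplications. The key idea: if the exponent is even, square the half-power; if odd, multiply by the base once.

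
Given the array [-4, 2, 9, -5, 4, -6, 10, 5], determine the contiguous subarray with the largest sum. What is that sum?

Using Kadane's algorithm on [-4, 2, 9, -5, 4, -6, 10, 5]:

Scanning through the array:
Position 1 (value 2): max_ending_here = 2, max_so_far = 2
Position 2 (value 9): max_ending_here = 11, max_so_far = 11
Position 3 (value -5): max_ending_here = 6, max_so_far = 11
Position 4 (value 4): max_ending_here = 10, max_so_far = 11
Position 5 (value -6): max_ending_here = 4, max_so_far = 11
Position 6 (value 10): max_ending_here = 14, max_so_far = 14
Position 7 (value 5): max_ending_here = 19, max_so_far = 19

Maximum subarray: [2, 9, -5, 4, -6, 10, 5]
Maximum sum: 19

The maximum subarray is [2, 9, -5, 4, -6, 10, 5] with sum 19. This subarray runs from index 1 to index 7.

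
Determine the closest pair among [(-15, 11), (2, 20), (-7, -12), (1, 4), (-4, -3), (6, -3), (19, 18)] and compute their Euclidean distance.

Computing all pairwise distances among 7 points:

d((-15, 11), (2, 20)) = 19.2354
d((-15, 11), (-7, -12)) = 24.3516
d((-15, 11), (1, 4)) = 17.4642
d((-15, 11), (-4, -3)) = 17.8045
d((-15, 11), (6, -3)) = 25.2389
d((-15, 11), (19, 18)) = 34.7131
d((2, 20), (-7, -12)) = 33.2415
d((2, 20), (1, 4)) = 16.0312
d((2, 20), (-4, -3)) = 23.7697
d((2, 20), (6, -3)) = 23.3452
d((2, 20), (19, 18)) = 17.1172
d((-7, -12), (1, 4)) = 17.8885
d((-7, -12), (-4, -3)) = 9.4868
d((-7, -12), (6, -3)) = 15.8114
d((-7, -12), (19, 18)) = 39.6989
d((1, 4), (-4, -3)) = 8.6023 <-- minimum
d((1, 4), (6, -3)) = 8.6023 <-- minimum
d((1, 4), (19, 18)) = 22.8035
d((-4, -3), (6, -3)) = 10.0
d((-4, -3), (19, 18)) = 31.1448
d((6, -3), (19, 18)) = 24.6982

Minimum distance: 8.6023 (tie among 2 pairs: (1, 4) and (-4, -3); (1, 4) and (6, -3))

The minimum Euclidean distance is 8.6023. There is a tie: 2 pairs achieve this minimum — (1, 4) and (-4, -3); (1, 4) and (6, -3). Any of these is a valid closest pair. For 7 points, brute-force pairwise comparison is shown above. For large n, the divide-and-conquer algorithm (sort by x, recurse on halves, check the dividing strip) achieves O(n log n).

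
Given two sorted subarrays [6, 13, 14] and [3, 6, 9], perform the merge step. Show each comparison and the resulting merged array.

Merging process:

Compare 6 vs 3: take 3 from right. Merged: [3]
Compare 6 vs 6: take 6 from left. Merged: [3, 6]
Compare 13 vs 6: take 6 from right. Merged: [3, 6, 6]
Compare 13 vs 9: take 9 from right. Merged: [3, 6, 6, 9]
Append remaining from left: [13, 14]. Merged: [3, 6, 6, 9, 13, 14]

Final merged array: [3, 6, 6, 9, 13, 14]
Total comparisons: 4

The merged array is [3, 6, 6, 9, 13, 14], requiring 4 comparisons. The merge step runs in O(n) time where n is the total number of elements.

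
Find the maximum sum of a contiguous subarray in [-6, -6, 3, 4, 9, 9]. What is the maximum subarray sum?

Using Kadane's algorithm on [-6, -6, 3, 4, 9, 9]:

Scanning through the array:
Position 1 (value -6): max_ending_here = -6, max_so_far = -6
Position 2 (value 3): max_ending_here = 3, max_so_far = 3
Position 3 (value 4): max_ending_here = 7, max_so_far = 7
Position 4 (value 9): max_ending_here = 16, max_so_far = 16
Position 5 (value 9): max_ending_here = 25, max_so_far = 25

Maximum subarray: [3, 4, 9, 9]
Maximum sum: 25

The maximum subarray is [3, 4, 9, 9] with sum 25. This subarray runs from index 2 to index 5.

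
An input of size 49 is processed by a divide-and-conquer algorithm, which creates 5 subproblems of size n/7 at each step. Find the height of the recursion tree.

For divide and conquer with division factor 7:

Problem sizes at each level:
Level 0: 49
Level 1: 7
Level 2: 1

The root is level 0 and the size-1 base case is level 2 (the tree spans levels 0 through 2, i.e. 3 levels counting the root), so the depth is the number of divisions: log_7(49) = 2

The recursion tree depth is log_7(49) = 2. At each level, the problem size is divided by 7, so it takes 2 divisions to reduce to a base case of size 1. The algorithm makes 5 recursive calls at each level.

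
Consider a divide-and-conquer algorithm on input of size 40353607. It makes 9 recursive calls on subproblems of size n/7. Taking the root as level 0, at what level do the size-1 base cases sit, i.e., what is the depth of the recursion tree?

For divide and conquer with division factor 7:

Problem sizes at each level:
Level 0: 40353607
Level 1: 5764801
Level 2: 823543
Level 3: 117649
Level 4: 16807
Level 5: 2401
Level 6: 343
Level 7: 49
Level 8: 7
Level 9: 1

The root is level 0 and the size-1 base case is level 9 (the tree spans levels 0 through 9, i.e. 10 levels counting the root), so the depth is the number of divisions: log_7(40353607) = 9

The recursion tree depth is log_7(40353607) = 9. At each level, the problem size is divided by 7, so it takes 9 divisions to reduce to a base case of size 1. The algorithm makes 9 recursive calls at each level.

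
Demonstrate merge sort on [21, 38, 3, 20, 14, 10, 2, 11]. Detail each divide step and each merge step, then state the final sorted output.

Merge sort trace:

Split: [21, 38, 3, 20, 14, 10, 2, 11] -> [21, 38, 3, 20] and [14, 10, 2, 11]
  Split: [21, 38, 3, 20] -> [21, 38] and [3, 20]
    Split: [21, 38] -> [21] and [38]
    Merge: [21] + [38] -> [21, 38]
    Split: [3, 20] -> [3] and [20]
    Merge: [3] + [20] -> [3, 20]
  Merge: [21, 38] + [3, 20] -> [3, 20, 21, 38]
  Split: [14, 10, 2, 11] -> [14, 10] and [2, 11]
    Split: [14, 10] -> [14] and [10]
    Merge: [14] + [10] -> [10, 14]
    Split: [2, 11] -> [2] and [11]
    Merge: [2] + [11] -> [2, 11]
  Merge: [10, 14] + [2, 11] -> [2, 10, 11, 14]
Merge: [3, 20, 21, 38] + [2, 10, 11, 14] -> [2, 3, 10, 11, 14, 20, 21, 38]

Final sorted array: [2, 3, 10, 11, 14, 20, 21, 38]

The merge sort proceeds by recursively splitting the array and merging sorted halves.
After all merges, the sorted array is [2, 3, 10, 11, 14, 20, 21, 38].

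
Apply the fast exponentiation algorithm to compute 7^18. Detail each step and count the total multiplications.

Computing 7^18 by squaring (build up from 7^1; each line after the first costs one multiplication):

7^1 = 7
7^2 = (7^1)^2 = 7^2 = 49
7^4 = (7^2)^2 = 49^2 = 2401
7^8 = (7^4)^2 = 2401^2 = 5764801
7^9 = 7 * 7^8 = 7 * 5764801 = 40353607
7^18 = (7^9)^2 = 40353607^2 = 1628413597910449

Result: 1628413597910449
Multiplications needed: 5 (5 lines after 7^1)

7^18 = 1628413597910449. Using exponentiation by squaring, this requires 5 multiplications. The key idea: if the exponent is even, square the half-power; if odd, multiply by the base once.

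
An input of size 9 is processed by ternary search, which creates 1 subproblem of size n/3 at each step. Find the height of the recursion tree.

For divide and conquer with division factor 3:

Problem sizes at each level:
Level 0: 9
Level 1: 3
Level 2: 1

The root is level 0 and the size-1 base case is level 2 (the tree spans levels 0 through 2, i.e. 3 levels counting the root), so the depth is the number of divisions: log_3(9) = 2

The recursion tree depth is log_3(9) = 2. At each level, the problem size is divided by 3, so it takes 2 divisions to reduce to a base case of size 1. The algorithm makes 1 recursive call at each level.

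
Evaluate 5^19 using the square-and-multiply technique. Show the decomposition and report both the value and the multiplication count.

Computing 5^19 by squaring (build up from 5^1; each line after the first costs one multiplication):

5^1 = 5
5^2 = (5^1)^2 = 5^2 = 25
5^4 = (5^2)^2 = 25^2 = 625
5^8 = (5^4)^2 = 625^2 = 390625
5^9 = 5 * 5^8 = 5 * 390625 = 1953125
5^18 = (5^9)^2 = 1953125^2 = 3814697265625
5^19 = 5 * 5^18 = 5 * 3814697265625 = 19073486328125

Result: 19073486328125
Multiplications needed: 6 (6 lines after 5^1)

5^19 = 19073486328125. Using exponentiation by squaring, this requires 6 multiplications. The key idea: if the exponent is even, square the half-power; if odd, multiply by the base once.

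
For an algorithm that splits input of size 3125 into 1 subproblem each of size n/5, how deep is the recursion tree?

For divide and conquer with division factor 5:

Problem sizes at each level:
Level 0: 3125
Level 1: 625
Level 2: 125
Level 3: 25
Level 4: 5
Level 5: 1

The root is level 0 and the size-1 base case is level 5 (the tree spans levels 0 through 5, i.e. 6 levels counting the root), so the depth is the number of divisions: log_5(3125) = 5

The recursion tree depth is log_5(3125) = 5. At each level, the problem size is divided by 5, so it takes 5 divisions to reduce to a base case of size 1. The algorithm makes 1 recursive call at each level.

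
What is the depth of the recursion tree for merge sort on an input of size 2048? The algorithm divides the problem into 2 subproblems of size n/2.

For divide and conquer with division factor 2:

Problem sizes at each level:
Level 0: 2048
Level 1: 1024
Level 2: 512
Level 3: 256
Level 4: 128
Level 5: 64
Level 6: 32
Level 7: 16
Level 8: 8
Level 9: 4
Level 10: 2
Level 11: 1

The root is level 0 and the size-1 base case is level 11 (the tree spans levels 0 through 11, i.e. 12 levels counting the root), so the depth is the number of divisions: log_2(2048) = 11

The recursion tree depth is log_2(2048) = 11. At each level, the problem size is divided by 2, so it takes 11 divisions to reduce to a base case of size 1. The algorithm makes 2 recursive calls at each level.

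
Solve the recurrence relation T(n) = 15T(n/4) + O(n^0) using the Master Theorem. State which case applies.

Master Theorem for T(n) = 15T(n/4) + O(n^0):

a = 15, b = 4, c = 0
log_b(a) = log_4(15) = 1.9534

Case 1: c = 0 < log_4(15) = 1.9534
T(n) = O(n^(log_4 15))

For T(n) = 15T(n/4) + O(n^0): log_4(15) = 1.9534. This is Case 1 of the Master Theorem (c < log_b(a), work dominated by leaves), giving O(n^(log_4 15)).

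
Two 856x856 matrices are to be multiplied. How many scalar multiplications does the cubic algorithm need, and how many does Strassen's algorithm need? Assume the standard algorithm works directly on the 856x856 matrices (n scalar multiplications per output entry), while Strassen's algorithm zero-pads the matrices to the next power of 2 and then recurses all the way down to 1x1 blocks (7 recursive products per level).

Matrix multiplication for 856x856 matrices:

Strassen's algorithm requires power-of-2 dimensions. Pad 856x856 to 1024x1024 (next power of 2).

Standard algorithm: 856^3 = 627222016 multiplications
Strassen's algorithm: 7^(log2(1024)) = 7^10 = 282475249 multiplications
Savings: 627222016 - 282475249 = 344746767 multiplications

Standard: 627222016 multiplications (856^3). Strassen: 282475249 multiplications (7^10, after padding to 1024x1024). Strassen reduces 8 recursive multiplications to 7 at each level.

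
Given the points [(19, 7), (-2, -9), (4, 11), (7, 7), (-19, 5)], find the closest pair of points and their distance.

Computing all pairwise distances among 5 points:

d((19, 7), (-2, -9)) = 26.4008
d((19, 7), (4, 11)) = 15.5242
d((19, 7), (7, 7)) = 12.0
d((19, 7), (-19, 5)) = 38.0526
d((-2, -9), (4, 11)) = 20.8806
d((-2, -9), (7, 7)) = 18.3576
d((-2, -9), (-19, 5)) = 22.0227
d((4, 11), (7, 7)) = 5.0 <-- minimum
d((4, 11), (-19, 5)) = 23.7697
d((7, 7), (-19, 5)) = 26.0768

Closest pair: (4, 11) and (7, 7) with distance 5.0

The closest pair is (4, 11) and (7, 7) with Euclidean distance 5.0. For 5 points, brute-force pairwise comparison is shown above. For large n, the divide-and-conquer algorithm (sort by x, recurse on halves, check the dividing strip) achieves O(n log n).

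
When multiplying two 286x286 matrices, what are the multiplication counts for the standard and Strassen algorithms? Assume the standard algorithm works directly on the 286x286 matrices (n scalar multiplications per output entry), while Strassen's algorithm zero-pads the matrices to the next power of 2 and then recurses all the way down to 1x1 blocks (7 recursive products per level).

Matrix multiplication for 286x286 matrices:

Strassen's algorithm requires power-of-2 dimensions. Pad 286x286 to 512x512 (next power of 2).

Standard algorithm: 286^3 = 23393656 multiplications
Strassen's algorithm: 7^(log2(512)) = 7^9 = 40353607 multiplications
Difference: 23393656 - 40353607 = -16959951 (Strassen uses MORE here due to padding overhead — for small or just-over-power-of-2 n, padding can outweigh the per-level savings)

Standard: 23393656 multiplications (286^3). Strassen: 40353607 multiplications (7^9, after padding to 512x512). Strassen reduces 8 recursive multiplications to 7 at each level.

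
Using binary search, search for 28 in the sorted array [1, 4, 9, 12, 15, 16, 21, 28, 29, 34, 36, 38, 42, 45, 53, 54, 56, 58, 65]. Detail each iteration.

Binary search for 28 in [1, 4, 9, 12, 15, 16, 21, 28, 29, 34, 36, 38, 42, 45, 53, 54, 56, 58, 65]:

lo=0, hi=18, mid=9, arr[mid]=34 -> 34 > 28, search left half
lo=0, hi=8, mid=4, arr[mid]=15 -> 15 < 28, search right half
lo=5, hi=8, mid=6, arr[mid]=21 -> 21 < 28, search right half
lo=7, hi=8, mid=7, arr[mid]=28 -> Found target at index 7!

Binary search finds 28 at index 7 after 4 comparisons. The search repeatedly halves the search space by comparing with the middle element.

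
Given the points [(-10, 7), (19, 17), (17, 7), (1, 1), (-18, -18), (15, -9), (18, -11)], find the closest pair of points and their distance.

Computing all pairwise distances among 7 points:

d((-10, 7), (19, 17)) = 30.6757
d((-10, 7), (17, 7)) = 27.0
d((-10, 7), (1, 1)) = 12.53
d((-10, 7), (-18, -18)) = 26.2488
d((-10, 7), (15, -9)) = 29.6816
d((-10, 7), (18, -11)) = 33.2866
d((19, 17), (17, 7)) = 10.198
d((19, 17), (1, 1)) = 24.0832
d((19, 17), (-18, -18)) = 50.9313
d((19, 17), (15, -9)) = 26.3059
d((19, 17), (18, -11)) = 28.0179
d((17, 7), (1, 1)) = 17.088
d((17, 7), (-18, -18)) = 43.0116
d((17, 7), (15, -9)) = 16.1245
d((17, 7), (18, -11)) = 18.0278
d((1, 1), (-18, -18)) = 26.8701
d((1, 1), (15, -9)) = 17.2047
d((1, 1), (18, -11)) = 20.8087
d((-18, -18), (15, -9)) = 34.2053
d((-18, -18), (18, -11)) = 36.6742
d((15, -9), (18, -11)) = 3.6056 <-- minimum

Closest pair: (15, -9) and (18, -11) with distance 3.6056

The closest pair is (15, -9) and (18, -11) with Euclidean distance 3.6056. For 7 points, brute-force pairwise comparison is shown above. For large n, the divide-and-conquer algorithm (sort by x, recurse on halves, check the dividing strip) achieves O(n log n).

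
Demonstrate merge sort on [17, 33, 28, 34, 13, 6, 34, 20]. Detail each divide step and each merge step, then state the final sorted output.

Merge sort trace:

Split: [17, 33, 28, 34, 13, 6, 34, 20] -> [17, 33, 28, 34] and [13, 6, 34, 20]
  Split: [17, 33, 28, 34] -> [17, 33] and [28, 34]
    Split: [17, 33] -> [17] and [33]
    Merge: [17] + [33] -> [17, 33]
    Split: [28, 34] -> [28] and [34]
    Merge: [28] + [34] -> [28, 34]
  Merge: [17, 33] + [28, 34] -> [17, 28, 33, 34]
  Split: [13, 6, 34, 20] -> [13, 6] and [34, 20]
    Split: [13, 6] -> [13] and [6]
    Merge: [13] + [6] -> [6, 13]
    Split: [34, 20] -> [34] and [20]
    Merge: [34] + [20] -> [20, 34]
  Merge: [6, 13] + [20, 34] -> [6, 13, 20, 34]
Merge: [17, 28, 33, 34] + [6, 13, 20, 34] -> [6, 13, 17, 20, 28, 33, 34, 34]

Final sorted array: [6, 13, 17, 20, 28, 33, 34, 34]

The merge sort proceeds by recursively splitting the array and merging sorted halves.
After all merges, the sorted array is [6, 13, 17, 20, 28, 33, 34, 34].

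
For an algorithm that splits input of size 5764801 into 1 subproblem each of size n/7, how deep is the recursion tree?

For divide and conquer with division factor 7:

Problem sizes at each level:
Level 0: 5764801
Level 1: 823543
Level 2: 117649
Level 3: 16807
Level 4: 2401
Level 5: 343
Level 6: 49
Level 7: 7
Level 8: 1

The root is level 0 and the size-1 base case is level 8 (the tree spans levels 0 through 8, i.e. 9 levels counting the root), so the depth is the number of divisions: log_7(5764801) = 8

The recursion tree depth is log_7(5764801) = 8. At each level, the problem size is divided by 7, so it takes 8 divisions to reduce to a base case of size 1. The algorithm makes 1 recursive call at each level.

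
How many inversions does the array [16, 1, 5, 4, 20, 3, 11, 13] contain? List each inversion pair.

Finding inversions in [16, 1, 5, 4, 20, 3, 11, 13]:

(0, 1): arr[0]=16 > arr[1]=1
(0, 2): arr[0]=16 > arr[2]=5
(0, 3): arr[0]=16 > arr[3]=4
(0, 5): arr[0]=16 > arr[5]=3
(0, 6): arr[0]=16 > arr[6]=11
(0, 7): arr[0]=16 > arr[7]=13
(2, 3): arr[2]=5 > arr[3]=4
(2, 5): arr[2]=5 > arr[5]=3
(3, 5): arr[3]=4 > arr[5]=3
(4, 5): arr[4]=20 > arr[5]=3
(4, 6): arr[4]=20 > arr[6]=11
(4, 7): arr[4]=20 > arr[7]=13

Total inversions: 12

The array has 12 inversion(s): (0,1), (0,2), (0,3), (0,5), (0,6), (0,7), (2,3), (2,5), (3,5), (4,5), (4,6), (4,7). Each pair (i,j) satisfies i < j and arr[i] > arr[j].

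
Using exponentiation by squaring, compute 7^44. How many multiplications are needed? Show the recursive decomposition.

Computing 7^44 by squaring (build up from 7^1; each line after the first costs one multiplication):

7^1 = 7
7^2 = (7^1)^2 = 7^2 = 49
7^4 = (7^2)^2 = 49^2 = 2401
7^5 = 7 * 7^4 = 7 * 2401 = 16807
7^10 = (7^5)^2 = 16807^2 = 282475249
7^11 = 7 * 7^10 = 7 * 282475249 = 1977326743
7^22 = (7^11)^2 = 1977326743^2 = 3909821048582988049
7^44 = (7^22)^2 = 3909821048582988049^2 = 15286700631942576193765185769276826401

Result: 15286700631942576193765185769276826401
Multiplications needed: 7 (7 lines after 7^1)

7^44 = 15286700631942576193765185769276826401. Using exponentiation by squaring, this requires 7 multiplications. The key idea: if the exponent is even, square the half-power; if odd, multiply by the base once.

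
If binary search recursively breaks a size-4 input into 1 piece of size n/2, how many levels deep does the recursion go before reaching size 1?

For divide and conquer with division factor 2:

Problem sizes at each level:
Level 0: 4
Level 1: 2
Level 2: 1

The root is level 0 and the size-1 base case is level 2 (the tree spans levels 0 through 2, i.e. 3 levels counting the root), so the depth is the number of divisions: log_2(4) = 2

The recursion tree depth is log_2(4) = 2. At each level, the problem size is divided by 2, so it takes 2 divisions to reduce to a base case of size 1. The algorithm makes 1 recursive call at each level.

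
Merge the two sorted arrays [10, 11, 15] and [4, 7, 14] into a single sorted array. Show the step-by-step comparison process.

Merging process:

Compare 10 vs 4: take 4 from right. Merged: [4]
Compare 10 vs 7: take 7 from right. Merged: [4, 7]
Compare 10 vs 14: take 10 from left. Merged: [4, 7, 10]
Compare 11 vs 14: take 11 from left. Merged: [4, 7, 10, 11]
Compare 15 vs 14: take 14 from right. Merged: [4, 7, 10, 11, 14]
Append remaining from left: [15]. Merged: [4, 7, 10, 11, 14, 15]

Final merged array: [4, 7, 10, 11, 14, 15]
Total comparisons: 5

The merged array is [4, 7, 10, 11, 14, 15], requiring 5 comparisons. The merge step runs in O(n) time where n is the total number of elements.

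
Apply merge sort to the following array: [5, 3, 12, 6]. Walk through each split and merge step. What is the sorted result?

Merge sort trace:

Split: [5, 3, 12, 6] -> [5, 3] and [12, 6]
  Split: [5, 3] -> [5] and [3]
  Merge: [5] + [3] -> [3, 5]
  Split: [12, 6] -> [12] and [6]
  Merge: [12] + [6] -> [6, 12]
Merge: [3, 5] + [6, 12] -> [3, 5, 6, 12]

Final sorted array: [3, 5, 6, 12]

The merge sort proceeds by recursively splitting the array and merging sorted halves.
After all merges, the sorted array is [3, 5, 6, 12].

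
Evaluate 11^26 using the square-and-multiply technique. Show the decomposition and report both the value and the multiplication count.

Computing 11^26 by squaring (build up from 11^1; each line after the first costs one multiplication):

11^1 = 11
11^2 = (11^1)^2 = 11^2 = 121
11^3 = 11 * 11^2 = 11 * 121 = 1331
11^6 = (11^3)^2 = 1331^2 = 1771561
11^12 = (11^6)^2 = 1771561^2 = 3138428376721
11^13 = 11 * 11^12 = 11 * 3138428376721 = 34522712143931
11^26 = (11^13)^2 = 34522712143931^2 = 1191817653772720942460132761

Result: 1191817653772720942460132761
Multiplications needed: 6 (6 lines after 11^1)

11^26 = 1191817653772720942460132761. Using exponentiation by squaring, this requires 6 multiplications. The key idea: if the exponent is even, square the half-power; if odd, multiply by the base once.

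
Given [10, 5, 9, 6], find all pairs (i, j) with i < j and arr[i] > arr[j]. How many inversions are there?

Finding inversions in [10, 5, 9, 6]:

(0, 1): arr[0]=10 > arr[1]=5
(0, 2): arr[0]=10 > arr[2]=9
(0, 3): arr[0]=10 > arr[3]=6
(2, 3): arr[2]=9 > arr[3]=6

Total inversions: 4

The array has 4 inversion(s): (0,1), (0,2), (0,3), (2,3). Each pair (i,j) satisfies i < j and arr[i] > arr[j].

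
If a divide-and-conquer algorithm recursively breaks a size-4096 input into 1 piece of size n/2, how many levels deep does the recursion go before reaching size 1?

For divide and conquer with division factor 2:

Problem sizes at each level:
Level 0: 4096
Level 1: 2048
Level 2: 1024
Level 3: 512
Level 4: 256
Level 5: 128
Level 6: 64
Level 7: 32
Level 8: 16
Level 9: 8
Level 10: 4
Level 11: 2
Level 12: 1

The root is level 0 and the size-1 base case is level 12 (the tree spans levels 0 through 12, i.e. 13 levels counting the root), so the depth is the number of divisions: log_2(4096) = 12

The recursion tree depth is log_2(4096) = 12. At each level, the problem size is divided by 2, so it takes 12 divisions to reduce to a base case of size 1. The algorithm makes 1 recursive call at each level.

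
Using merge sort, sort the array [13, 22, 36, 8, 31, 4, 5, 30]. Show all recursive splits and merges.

Merge sort trace:

Split: [13, 22, 36, 8, 31, 4, 5, 30] -> [13, 22, 36, 8] and [31, 4, 5, 30]
  Split: [13, 22, 36, 8] -> [13, 22] and [36, 8]
    Split: [13, 22] -> [13] and [22]
    Merge: [13] + [22] -> [13, 22]
    Split: [36, 8] -> [36] and [8]
    Merge: [36] + [8] -> [8, 36]
  Merge: [13, 22] + [8, 36] -> [8, 13, 22, 36]
  Split: [31, 4, 5, 30] -> [31, 4] and [5, 30]
    Split: [31, 4] -> [31] and [4]
    Merge: [31] + [4] -> [4, 31]
    Split: [5, 30] -> [5] and [30]
    Merge: [5] + [30] -> [5, 30]
  Merge: [4, 31] + [5, 30] -> [4, 5, 30, 31]
Merge: [8, 13, 22, 36] + [4, 5, 30, 31] -> [4, 5, 8, 13, 22, 30, 31, 36]

Final sorted array: [4, 5, 8, 13, 22, 30, 31, 36]

The merge sort proceeds by recursively splitting the array and merging sorted halves.
After all merges, the sorted array is [4, 5, 8, 13, 22, 30, 31, 36].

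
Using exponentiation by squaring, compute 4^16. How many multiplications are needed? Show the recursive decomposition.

Computing 4^16 by squaring (build up from 4^1; each line after the first costs one multiplication):

4^1 = 4
4^2 = (4^1)^2 = 4^2 = 16
4^4 = (4^2)^2 = 16^2 = 256
4^8 = (4^4)^2 = 256^2 = 65536
4^16 = (4^8)^2 = 65536^2 = 4294967296

Result: 4294967296
Multiplications needed: 4 (4 lines after 4^1)

4^16 = 4294967296. Using exponentiation by squaring, this requires 4 multiplications. The key idea: if the exponent is even, square the half-power; if odd, multiply by the base once.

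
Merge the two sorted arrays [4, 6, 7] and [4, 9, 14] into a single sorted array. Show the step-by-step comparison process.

Merging process:

Compare 4 vs 4: take 4 from left. Merged: [4]
Compare 6 vs 4: take 4 from right. Merged: [4, 4]
Compare 6 vs 9: take 6 from left. Merged: [4, 4, 6]
Compare 7 vs 9: take 7 from left. Merged: [4, 4, 6, 7]
Append remaining from right: [9, 14]. Merged: [4, 4, 6, 7, 9, 14]

Final merged array: [4, 4, 6, 7, 9, 14]
Total comparisons: 4

The merged array is [4, 4, 6, 7, 9, 14], requiring 4 comparisons. The merge step runs in O(n) time where n is the total number of elements.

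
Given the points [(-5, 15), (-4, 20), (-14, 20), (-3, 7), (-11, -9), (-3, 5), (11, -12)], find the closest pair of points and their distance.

Computing all pairwise distances among 7 points:

d((-5, 15), (-4, 20)) = 5.099
d((-5, 15), (-14, 20)) = 10.2956
d((-5, 15), (-3, 7)) = 8.2462
d((-5, 15), (-11, -9)) = 24.7386
d((-5, 15), (-3, 5)) = 10.198
d((-5, 15), (11, -12)) = 31.3847
d((-4, 20), (-14, 20)) = 10.0
d((-4, 20), (-3, 7)) = 13.0384
d((-4, 20), (-11, -9)) = 29.8329
d((-4, 20), (-3, 5)) = 15.0333
d((-4, 20), (11, -12)) = 35.3412
d((-14, 20), (-3, 7)) = 17.0294
d((-14, 20), (-11, -9)) = 29.1548
d((-14, 20), (-3, 5)) = 18.6011
d((-14, 20), (11, -12)) = 40.6079
d((-3, 7), (-11, -9)) = 17.8885
d((-3, 7), (-3, 5)) = 2.0 <-- minimum
d((-3, 7), (11, -12)) = 23.6008
d((-11, -9), (-3, 5)) = 16.1245
d((-11, -9), (11, -12)) = 22.2036
d((-3, 5), (11, -12)) = 22.0227

Closest pair: (-3, 7) and (-3, 5) with distance 2.0

The closest pair is (-3, 7) and (-3, 5) with Euclidean distance 2.0. For 7 points, brute-force pairwise comparison is shown above. For large n, the divide-and-conquer algorithm (sort by x, recurse on halves, check the dividing strip) achieves O(n log n).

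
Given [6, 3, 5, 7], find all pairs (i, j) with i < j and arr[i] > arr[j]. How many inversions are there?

Finding inversions in [6, 3, 5, 7]:

(0, 1): arr[0]=6 > arr[1]=3
(0, 2): arr[0]=6 > arr[2]=5

Total inversions: 2

The array has 2 inversion(s): (0,1), (0,2). Each pair (i,j) satisfies i < j and arr[i] > arr[j].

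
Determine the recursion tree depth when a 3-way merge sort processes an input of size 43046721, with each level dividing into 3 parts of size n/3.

For divide and conquer with division factor 3:

Problem sizes at each level:
Level 0: 43046721
Level 1: 14348907
Level 2: 4782969
Level 3: 1594323
Level 4: 531441
Level 5: 177147
Level 6: 59049
Level 7: 19683
Level 8: 6561
Level 9: 2187
Level 10: 729
Level 11: 243
Level 12: 81
Level 13: 27
Level 14: 9
Level 15: 3
Level 16: 1

The root is level 0 and the size-1 base case is level 16 (the tree spans levels 0 through 16, i.e. 17 levels counting the root), so the depth is the number of divisions: log_3(43046721) = 16

The recursion tree depth is log_3(43046721) = 16. At each level, the problem size is divided by 3, so it takes 16 divisions to reduce to a base case of size 1. The algorithm makes 3 recursive calls at each level.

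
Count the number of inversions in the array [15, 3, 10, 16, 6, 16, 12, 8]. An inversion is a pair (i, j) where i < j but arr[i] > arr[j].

Finding inversions in [15, 3, 10, 16, 6, 16, 12, 8]:

(0, 1): arr[0]=15 > arr[1]=3
(0, 2): arr[0]=15 > arr[2]=10
(0, 4): arr[0]=15 > arr[4]=6
(0, 6): arr[0]=15 > arr[6]=12
(0, 7): arr[0]=15 > arr[7]=8
(2, 4): arr[2]=10 > arr[4]=6
(2, 7): arr[2]=10 > arr[7]=8
(3, 4): arr[3]=16 > arr[4]=6
(3, 6): arr[3]=16 > arr[6]=12
(3, 7): arr[3]=16 > arr[7]=8
(5, 6): arr[5]=16 > arr[6]=12
(5, 7): arr[5]=16 > arr[7]=8
(6, 7): arr[6]=12 > arr[7]=8

Total inversions: 13

The array has 13 inversion(s): (0,1), (0,2), (0,4), (0,6), (0,7), (2,4), (2,7), (3,4), (3,6), (3,7), (5,6), (5,7), (6,7). Each pair (i,j) satisfies i < j and arr[i] > arr[j].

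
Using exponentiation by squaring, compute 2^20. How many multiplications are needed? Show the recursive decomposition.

Computing 2^20 by squaring (build up from 2^1; each line after the first costs one multiplication):

2^1 = 2
2^2 = (2^1)^2 = 2^2 = 4
2^4 = (2^2)^2 = 4^2 = 16
2^5 = 2 * 2^4 = 2 * 16 = 32
2^10 = (2^5)^2 = 32^2 = 1024
2^20 = (2^10)^2 = 1024^2 = 1048576

Result: 1048576
Multiplications needed: 5 (5 lines after 2^1)

2^20 = 1048576. Using exponentiation by squaring, this requires 5 multiplications. The key idea: if the exponent is even, square the half-power; if odd, multiply by the base once.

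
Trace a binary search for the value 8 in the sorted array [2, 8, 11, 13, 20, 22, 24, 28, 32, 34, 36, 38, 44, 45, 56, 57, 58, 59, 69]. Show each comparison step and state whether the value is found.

Binary search for 8 in [2, 8, 11, 13, 20, 22, 24, 28, 32, 34, 36, 38, 44, 45, 56, 57, 58, 59, 69]:

lo=0, hi=18, mid=9, arr[mid]=34 -> 34 > 8, search left half
lo=0, hi=8, mid=4, arr[mid]=20 -> 20 > 8, search left half
lo=0, hi=3, mid=1, arr[mid]=8 -> Found target at index 1!

Binary search finds 8 at index 1 after 3 comparisons. The search repeatedly halves the search space by comparing with the middle element.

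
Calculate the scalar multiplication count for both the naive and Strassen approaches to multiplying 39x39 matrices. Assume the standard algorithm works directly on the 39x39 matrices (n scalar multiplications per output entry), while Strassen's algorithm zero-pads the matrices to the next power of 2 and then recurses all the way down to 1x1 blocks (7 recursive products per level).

Matrix multiplication for 39x39 matrices:

Strassen's algorithm requires power-of-2 dimensions. Pad 39x39 to 64x64 (next power of 2).

Standard algorithm: 39^3 = 59319 multiplications
Strassen's algorithm: 7^(log2(64)) = 7^6 = 117649 multiplications
Difference: 59319 - 117649 = -58330 (Strassen uses MORE here due to padding overhead — for small or just-over-power-of-2 n, padding can outweigh the per-level savings)

Standard: 59319 multiplications (39^3). Strassen: 117649 multiplications (7^6, after padding to 64x64). Strassen reduces 8 recursive multiplications to 7 at each level.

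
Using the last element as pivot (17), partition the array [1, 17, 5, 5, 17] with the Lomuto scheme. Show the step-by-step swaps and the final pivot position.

Lomuto partition with pivot = 17:

Initial array: [1, 17, 5, 5, 17]

arr[0]=1 <= 17: swap with position 0, array becomes [1, 17, 5, 5, 17]
arr[1]=17 <= 17: swap with position 1, array becomes [1, 17, 5, 5, 17]
arr[2]=5 <= 17: swap with position 2, array becomes [1, 17, 5, 5, 17]
arr[3]=5 <= 17: swap with position 3, array becomes [1, 17, 5, 5, 17]

Place pivot at position 4: [1, 17, 5, 5, 17]
Pivot position: 4

After partitioning with pivot 17, the array becomes [1, 17, 5, 5, 17]. The pivot is placed at index 4. All elements to the left of the pivot are <= 17, and all elements to the right are > 17.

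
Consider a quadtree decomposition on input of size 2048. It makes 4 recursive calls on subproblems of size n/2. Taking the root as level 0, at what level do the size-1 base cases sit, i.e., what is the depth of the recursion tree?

For divide and conquer with division factor 2:

Problem sizes at each level:
Level 0: 2048
Level 1: 1024
Level 2: 512
Level 3: 256
Level 4: 128
Level 5: 64
Level 6: 32
Level 7: 16
Level 8: 8
Level 9: 4
Level 10: 2
Level 11: 1

The root is level 0 and the size-1 base case is level 11 (the tree spans levels 0 through 11, i.e. 12 levels counting the root), so the depth is the number of divisions: log_2(2048) = 11

The recursion tree depth is log_2(2048) = 11. At each level, the problem size is divided by 2, so it takes 11 divisions to reduce to a base case of size 1. The algorithm makes 4 recursive calls at each level.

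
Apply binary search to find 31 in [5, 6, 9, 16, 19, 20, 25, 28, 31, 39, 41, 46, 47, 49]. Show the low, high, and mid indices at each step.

Binary search for 31 in [5, 6, 9, 16, 19, 20, 25, 28, 31, 39, 41, 46, 47, 49]:

lo=0, hi=13, mid=6, arr[mid]=25 -> 25 < 31, search right half
lo=7, hi=13, mid=10, arr[mid]=41 -> 41 > 31, search left half
lo=7, hi=9, mid=8, arr[mid]=31 -> Found target at index 8!

Binary search finds 31 at index 8 after 3 comparisons. The search repeatedly halves the search space by comparing with the middle element.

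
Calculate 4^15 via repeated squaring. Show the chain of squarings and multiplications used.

Computing 4^15 by squaring (build up from 4^1; each line after the first costs one multiplication):

4^1 = 4
4^2 = (4^1)^2 = 4^2 = 16
4^3 = 4 * 4^2 = 4 * 16 = 64
4^6 = (4^3)^2 = 64^2 = 4096
4^7 = 4 * 4^6 = 4 * 4096 = 16384
4^14 = (4^7)^2 = 16384^2 = 268435456
4^15 = 4 * 4^14 = 4 * 268435456 = 1073741824

Result: 1073741824
Multiplications needed: 6 (6 lines after 4^1)

4^15 = 1073741824. Using exponentiation by squaring, this requires 6 multiplications. The key idea: if the exponent is even, square the half-power; if odd, multiply by the base once.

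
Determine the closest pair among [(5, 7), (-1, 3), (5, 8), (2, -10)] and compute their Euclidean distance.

Computing all pairwise distances among 4 points:

d((5, 7), (-1, 3)) = 7.2111
d((5, 7), (5, 8)) = 1.0 <-- minimum
d((5, 7), (2, -10)) = 17.2627
d((-1, 3), (5, 8)) = 7.8102
d((-1, 3), (2, -10)) = 13.3417
d((5, 8), (2, -10)) = 18.2483

Closest pair: (5, 7) and (5, 8) with distance 1.0

The closest pair is (5, 7) and (5, 8) with Euclidean distance 1.0. For 4 points, brute-force pairwise comparison is shown above. For large n, the divide-and-conquer algorithm (sort by x, recurse on halves, check the dividing strip) achieves O(n log n).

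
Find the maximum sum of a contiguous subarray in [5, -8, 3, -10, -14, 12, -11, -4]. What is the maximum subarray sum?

Using Kadane's algorithm on [5, -8, 3, -10, -14, 12, -11, -4]:

Scanning through the array:
Position 1 (value -8): max_ending_here = -3, max_so_far = 5
Position 2 (value 3): max_ending_here = 3, max_so_far = 5
Position 3 (value -10): max_ending_here = -7, max_so_far = 5
Position 4 (value -14): max_ending_here = -14, max_so_far = 5
Position 5 (value 12): max_ending_here = 12, max_so_far = 12
Position 6 (value -11): max_ending_here = 1, max_so_far = 12
Position 7 (value -4): max_ending_here = -3, max_so_far = 12

Maximum subarray: [12]
Maximum sum: 12

The maximum subarray is [12] with sum 12. This subarray runs from index 5 to index 5.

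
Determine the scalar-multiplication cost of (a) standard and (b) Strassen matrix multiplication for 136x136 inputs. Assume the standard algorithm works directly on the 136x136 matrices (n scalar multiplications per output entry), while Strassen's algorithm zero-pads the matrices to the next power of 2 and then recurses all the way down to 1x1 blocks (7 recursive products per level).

Matrix multiplication for 136x136 matrices:

Strassen's algorithm requires power-of-2 dimensions. Pad 136x136 to 256x256 (next power of 2).

Standard algorithm: 136^3 = 2515456 multiplications
Strassen's algorithm: 7^(log2(256)) = 7^8 = 5764801 multiplications
Difference: 2515456 - 5764801 = -3249345 (Strassen uses MORE here due to padding overhead — for small or just-over-power-of-2 n, padding can outweigh the per-level savings)

Standard: 2515456 multiplications (136^3). Strassen: 5764801 multiplications (7^8, after padding to 256x256). Strassen reduces 8 recursive multiplications to 7 at each level.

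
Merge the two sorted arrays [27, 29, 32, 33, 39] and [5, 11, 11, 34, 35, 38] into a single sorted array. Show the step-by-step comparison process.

Merging process:

Compare 27 vs 5: take 5 from right. Merged: [5]
Compare 27 vs 11: take 11 from right. Merged: [5, 11]
Compare 27 vs 11: take 11 from right. Merged: [5, 11, 11]
Compare 27 vs 34: take 27 from left. Merged: [5, 11, 11, 27]
Compare 29 vs 34: take 29 from left. Merged: [5, 11, 11, 27, 29]
Compare 32 vs 34: take 32 from left. Merged: [5, 11, 11, 27, 29, 32]
Compare 33 vs 34: take 33 from left. Merged: [5, 11, 11, 27, 29, 32, 33]
Compare 39 vs 34: take 34 from right. Merged: [5, 11, 11, 27, 29, 32, 33, 34]
Compare 39 vs 35: take 35 from right. Merged: [5, 11, 11, 27, 29, 32, 33, 34, 35]
Compare 39 vs 38: take 38 from right. Merged: [5, 11, 11, 27, 29, 32, 33, 34, 35, 38]
Append remaining from left: [39]. Merged: [5, 11, 11, 27, 29, 32, 33, 34, 35, 38, 39]

Final merged array: [5, 11, 11, 27, 29, 32, 33, 34, 35, 38, 39]
Total comparisons: 10

The merged array is [5, 11, 11, 27, 29, 32, 33, 34, 35, 38, 39], requiring 10 comparisons. The merge step runs in O(n) time where n is the total number of elements.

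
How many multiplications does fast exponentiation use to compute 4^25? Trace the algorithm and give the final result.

Computing 4^25 by squaring (build up from 4^1; each line after the first costs one multiplication):

4^1 = 4
4^2 = (4^1)^2 = 4^2 = 16
4^3 = 4 * 4^2 = 4 * 16 = 64
4^6 = (4^3)^2 = 64^2 = 4096
4^12 = (4^6)^2 = 4096^2 = 16777216
4^24 = (4^12)^2 = 16777216^2 = 281474976710656
4^25 = 4 * 4^24 = 4 * 281474976710656 = 1125899906842624

Result: 1125899906842624
Multiplications needed: 6 (6 lines after 4^1)

4^25 = 1125899906842624. Using exponentiation by squaring, this requires 6 multiplications. The key idea: if the exponent is even, square the half-power; if odd, multiply by the base once.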